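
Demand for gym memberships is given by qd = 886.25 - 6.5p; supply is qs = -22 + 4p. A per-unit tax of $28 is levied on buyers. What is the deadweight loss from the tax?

Pre-tax equilibrium: p* = 86.5, q* = 324.
Tax on buyers shifts demand to qd = 886.25 − 6.5(p + 28) = 704.25 - 6.5p.
704.25 - 6.5p = -22 + 4p gives seller price ps = 415/6; buyers pay pb = 415/6 + 28 = 583/6.
New quantity: q = 886.25 − 6.5(583/6) = 764/3.
DWL = ½ × 28 × (324 − 764/3) = 2912/3.

Deadweight loss = 2912/3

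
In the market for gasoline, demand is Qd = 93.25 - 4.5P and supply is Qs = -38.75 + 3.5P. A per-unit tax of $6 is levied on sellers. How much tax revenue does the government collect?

Tax revenue = 43.125

Pre-tax equilibrium: P* = 16.5, Q* = 19.
Tax on sellers shifts supply to Qs = -38.75 + 3.5(P − 6) = -59.75 + 3.5P.
93.25 - 4.5P = -59.75 + 3.5P gives buyer price Pb = 19.125; sellers receive Ps = 19.125 − 6 = 13.125.
New quantity: Q = 93.25 − 4.5(19.125) = 7.1875.
Revenue = 6 × 7.1875 = 43.125.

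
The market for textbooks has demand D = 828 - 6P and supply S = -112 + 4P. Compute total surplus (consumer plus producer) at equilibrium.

Total surplus = 14520

Equilibrium: 828 - 6P = -112 + 4P gives P* = 94, Q* = 264.
Demand choke price: P = 138; supply starts at P = 28.
CS = ½(138 − 94)(264) = 5808; PS = ½(94 − 28)(264) = 8712.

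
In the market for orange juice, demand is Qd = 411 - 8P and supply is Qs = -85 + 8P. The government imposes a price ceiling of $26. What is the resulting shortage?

Equilibrium price would be P* = 31, so the ceiling at 26 binds.
At P = 26: Qd = 411 − 8(26) = 203, Qs = -85 + 8(26) = 123.
Shortage = 203 − 123 = 80.

Shortage = 80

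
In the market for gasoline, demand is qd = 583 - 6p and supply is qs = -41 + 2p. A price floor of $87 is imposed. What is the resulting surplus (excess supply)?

Equilibrium price would be p* = 78, so the floor at 87 binds.
At p = 87: qd = 61, qs = 133.
Surplus = 133 − 61 = 72.

Surplus = 72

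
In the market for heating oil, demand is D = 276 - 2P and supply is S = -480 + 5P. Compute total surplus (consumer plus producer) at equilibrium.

Equilibrium: 276 - 2P = -480 + 5P gives P* = 108, Q* = 60.
Demand choke price: P = 138; supply starts at P = 96.
CS = ½(138 − 108)(60) = 900; PS = ½(108 − 96)(60) = 360.

Total surplus = 1260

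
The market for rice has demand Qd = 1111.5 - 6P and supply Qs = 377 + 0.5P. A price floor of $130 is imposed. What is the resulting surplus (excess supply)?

Equilibrium price would be P* = 113, so the floor at 130 binds.
At P = 130: Qd = 331.5, Qs = 442.
Surplus = 442 − 331.5 = 110.5.

Surplus = 110.5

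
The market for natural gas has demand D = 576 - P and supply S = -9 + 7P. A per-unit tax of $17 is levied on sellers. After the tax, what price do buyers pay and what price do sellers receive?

Pre-tax equilibrium: P* = 73.125, Q* = 502.875.
Tax on sellers shifts supply to S = -9 + 7(P − 17) = -128 + 7P.
576 - P = -128 + 7P gives buyer price Pb = 88; sellers receive Ps = 88 − 17 = 71.
New quantity: Q = 576 − 1(88) = 488.

Buyers pay $88, sellers receive $71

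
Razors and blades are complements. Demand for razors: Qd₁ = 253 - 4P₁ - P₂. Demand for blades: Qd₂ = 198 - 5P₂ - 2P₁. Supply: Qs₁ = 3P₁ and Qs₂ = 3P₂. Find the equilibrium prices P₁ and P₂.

P₁ = 913/27, P₂ = 440/27

Market 1: 253 - 4P₁ - P₂ = 3P₁ → 7P₁ + P₂ = 253.
Market 2: 8P₂ + 2P₁ = 198.
Eliminating P₂: 8×(1) − 1×(2) gives 54P₁ = 1826, so P₁ = 913/27.
Back-substitute into (2): P₂ = (198 − 2×913/27) / 8 = 440/27.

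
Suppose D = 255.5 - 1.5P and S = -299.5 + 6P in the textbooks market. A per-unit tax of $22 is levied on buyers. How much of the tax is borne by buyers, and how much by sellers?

Pre-tax equilibrium: P* = 74, Q* = 144.5.
Tax on buyers shifts demand to D = 255.5 − 1.5(P + 22) = 222.5 - 1.5P.
222.5 - 1.5P = -299.5 + 6P gives seller price Ps = 69.6; buyers pay Pb = 69.6 + 22 = 91.6.
New quantity: Q = 255.5 − 1.5(91.6) = 118.1.
Buyer burden = 91.6 − 74 = 17.6; seller burden = 74 − 69.6 = 4.4.

Buyers bear $17.6, sellers bear $4.4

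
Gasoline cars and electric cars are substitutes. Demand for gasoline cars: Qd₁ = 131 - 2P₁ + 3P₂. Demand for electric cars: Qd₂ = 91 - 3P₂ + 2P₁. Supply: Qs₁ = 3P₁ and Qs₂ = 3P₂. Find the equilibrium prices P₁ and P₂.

P₁ = 44.125, P₂ = 29.875

Market 1: 131 - 2P₁ + 3P₂ = 3P₁ → 5P₁ - 3P₂ = 131.
Market 2: 6P₂ - 2P₁ = 91.
Eliminating P₂: 6×(1) + 3×(2) gives 24P₁ = 1059, so P₁ = 44.125.
Back-substitute into (2): P₂ = (91 + 2×44.125) / 6 = 29.875.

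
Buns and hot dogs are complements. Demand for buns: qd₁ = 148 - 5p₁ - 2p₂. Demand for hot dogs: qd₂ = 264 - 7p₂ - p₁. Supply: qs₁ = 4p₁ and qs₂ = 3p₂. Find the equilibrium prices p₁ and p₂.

p₁ = 119/11, p₂ = 557/22

Market 1: 148 - 5p₁ - 2p₂ = 4p₁ → 9p₁ + 2p₂ = 148.
Market 2: 10p₂ + p₁ = 264.
Eliminating p₂: 10×(1) − 2×(2) gives 88p₁ = 952, so p₁ = 119/11.
Back-substitute into (2): p₂ = (264 − 1×119/11) / 10 = 557/22.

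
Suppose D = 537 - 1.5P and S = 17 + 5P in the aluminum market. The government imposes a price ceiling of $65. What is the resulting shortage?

Shortage = 97.5

Equilibrium price would be P* = 80, so the ceiling at 65 binds.
At P = 65: D = 537 − 1.5(65) = 439.5, S = 17 + 5(65) = 342.
Shortage = 439.5 − 342 = 97.5.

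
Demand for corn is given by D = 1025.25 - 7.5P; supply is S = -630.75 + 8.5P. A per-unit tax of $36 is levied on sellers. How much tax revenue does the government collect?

Pre-tax equilibrium: P* = 103.5, Q* = 249.
Tax on sellers shifts supply to S = -630.75 + 8.5(P − 36) = -936.75 + 8.5P.
1025.25 - 7.5P = -936.75 + 8.5P gives buyer price Pb = 122.625; sellers receive Ps = 122.625 − 36 = 86.625.
New quantity: Q = 1025.25 − 7.5(122.625) = 105.5625.
Revenue = 36 × 105.5625 = 3800.25.

Tax revenue = 3800.25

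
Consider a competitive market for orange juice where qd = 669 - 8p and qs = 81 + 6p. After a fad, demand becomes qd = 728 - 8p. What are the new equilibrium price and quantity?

Original equilibrium: p* = 42, q* = 333.
New equilibrium: 728 - 8p = 81 + 6p, so 647 = 14p and p' = 647/14; q' = 728 − 8(647/14) = 2508/7.

p' = 647/14, q' = 2508/7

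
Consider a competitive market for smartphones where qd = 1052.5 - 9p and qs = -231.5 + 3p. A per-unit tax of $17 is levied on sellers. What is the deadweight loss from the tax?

Deadweight loss = 325.125

Pre-tax equilibrium: p* = 107, q* = 89.5.
Tax on sellers shifts supply to qs = -231.5 + 3(p − 17) = -282.5 + 3p.
1052.5 - 9p = -282.5 + 3p gives buyer price pb = 111.25; sellers receive ps = 111.25 − 17 = 94.25.
New quantity: q = 1052.5 − 9(111.25) = 51.25.
DWL = ½ × 17 × (89.5 − 51.25) = 325.125.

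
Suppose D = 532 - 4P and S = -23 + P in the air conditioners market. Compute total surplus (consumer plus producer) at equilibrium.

Equilibrium: 532 - 4P = -23 + P gives P* = 111, Q* = 88.
Demand choke price: P = 133; supply starts at P = 23.
CS = ½(133 − 111)(88) = 968; PS = ½(111 − 23)(88) = 3872.

Total surplus = 4840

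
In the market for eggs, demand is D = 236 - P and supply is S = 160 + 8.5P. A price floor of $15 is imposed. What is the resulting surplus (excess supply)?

Equilibrium price would be P* = 8, so the floor at 15 binds.
At P = 15: D = 221, S = 287.5.
Surplus = 287.5 − 221 = 66.5.

Surplus = 66.5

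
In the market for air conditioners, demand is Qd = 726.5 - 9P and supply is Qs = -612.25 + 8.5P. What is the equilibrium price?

P* = 76.5

Set Qd = Qs: 726.5 - 9P = -612.25 + 8.5P.
1338.75 = 17.5P, so P* = 76.5.
Q* = 726.5 − 9(76.5) = 38.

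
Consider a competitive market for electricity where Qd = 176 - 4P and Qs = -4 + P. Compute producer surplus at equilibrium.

Equilibrium: 176 - 4P = -4 + P gives P* = 36, Q* = 32.
Supply starts at P = 4 (where Qs = 0).
PS = ½(36 − 4)(32) = 512.

Producer surplus = 512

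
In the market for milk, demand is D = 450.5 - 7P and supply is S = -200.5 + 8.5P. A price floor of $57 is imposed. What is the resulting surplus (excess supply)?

Equilibrium price would be P* = 42, so the floor at 57 binds.
At P = 57: D = 51.5, S = 284.
Surplus = 284 − 51.5 = 232.5.

Surplus = 232.5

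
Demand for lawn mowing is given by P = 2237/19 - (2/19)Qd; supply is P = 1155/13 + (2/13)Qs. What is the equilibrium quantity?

Set the two price expressions equal: 2237/19 - (2/19)Q = 1155/13 + (2/13)Q.
7136/247 = (64/247)Q, so Q* = 111.5.
P* = 2237/19 − (2/19)(111.5) = 106.

Q* = 111.5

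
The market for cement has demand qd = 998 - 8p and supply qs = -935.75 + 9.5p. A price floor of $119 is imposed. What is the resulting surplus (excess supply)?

Equilibrium price would be p* = 110.5, so the floor at 119 binds.
At p = 119: qd = 46, qs = 194.75.
Surplus = 194.75 − 46 = 148.75.

Surplus = 148.75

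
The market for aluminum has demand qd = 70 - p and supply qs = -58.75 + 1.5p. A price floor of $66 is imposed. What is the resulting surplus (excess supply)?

Equilibrium price would be p* = 51.5, so the floor at 66 binds.
At p = 66: qd = 4, qs = 40.25.
Surplus = 40.25 − 4 = 36.25.

Surplus = 36.25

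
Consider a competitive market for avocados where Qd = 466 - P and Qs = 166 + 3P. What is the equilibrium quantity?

Set Qd = Qs: 466 - P = 166 + 3P.
300 = 4P, so P* = 75.
Q* = 466 − 1(75) = 391.

Q* = 391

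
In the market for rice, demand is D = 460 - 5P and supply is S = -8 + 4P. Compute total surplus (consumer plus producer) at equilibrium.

Equilibrium: 460 - 5P = -8 + 4P gives P* = 52, Q* = 200.
Demand choke price: P = 92; supply starts at P = 2.
CS = ½(92 − 52)(200) = 4000; PS = ½(52 − 2)(200) = 5000.

Total surplus = 9000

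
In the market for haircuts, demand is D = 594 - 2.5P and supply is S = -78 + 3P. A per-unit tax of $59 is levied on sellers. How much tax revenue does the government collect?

Pre-tax equilibrium: P* = 1344/11, Q* = 3174/11.
Tax on sellers shifts supply to S = -78 + 3(P − 59) = -255 + 3P.
594 - 2.5P = -255 + 3P gives buyer price Pb = 1698/11; sellers receive Ps = 1698/11 − 59 = 1049/11.
New quantity: Q = 594 − 2.5(1698/11) = 2289/11.
Revenue = 59 × 2289/11 = 135051/11.

Tax revenue = 135051/11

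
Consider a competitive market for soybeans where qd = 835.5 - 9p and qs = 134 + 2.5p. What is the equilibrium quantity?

q* = 286.5

Set qd = qs: 835.5 - 9p = 134 + 2.5p.
701.5 = 11.5p, so p* = 61.
q* = 835.5 − 9(61) = 286.5.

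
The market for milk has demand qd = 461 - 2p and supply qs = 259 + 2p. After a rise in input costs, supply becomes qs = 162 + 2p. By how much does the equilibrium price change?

Δp = 24.25

Original equilibrium: p* = 50.5, q* = 360.
New equilibrium: 461 - 2p = 162 + 2p, so 299 = 4p and p' = 74.75; q' = 461 − 2(74.75) = 311.5.
Change in price: 74.75 − 50.5 = 24.25.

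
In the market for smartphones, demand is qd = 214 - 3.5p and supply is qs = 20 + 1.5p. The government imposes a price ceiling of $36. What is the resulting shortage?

Equilibrium price would be p* = 38.8, so the ceiling at 36 binds.
At p = 36: qd = 214 − 3.5(36) = 88, qs = 20 + 1.5(36) = 74.
Shortage = 88 − 74 = 14.

Shortage = 14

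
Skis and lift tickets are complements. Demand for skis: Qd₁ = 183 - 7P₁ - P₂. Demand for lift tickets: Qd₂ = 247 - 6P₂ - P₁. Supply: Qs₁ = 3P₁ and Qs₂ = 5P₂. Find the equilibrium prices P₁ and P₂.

P₁ = 1766/109, P₂ = 2287/109

Market 1: 183 - 7P₁ - P₂ = 3P₁ → 10P₁ + P₂ = 183.
Market 2: 11P₂ + P₁ = 247.
Eliminating P₂: 11×(1) − 1×(2) gives 109P₁ = 1766, so P₁ = 1766/109.
Back-substitute into (2): P₂ = (247 − 1×1766/109) / 11 = 2287/109.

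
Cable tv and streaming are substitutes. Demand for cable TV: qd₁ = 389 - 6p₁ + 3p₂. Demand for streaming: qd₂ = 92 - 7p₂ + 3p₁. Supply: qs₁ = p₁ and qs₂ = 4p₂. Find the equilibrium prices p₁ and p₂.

Market 1: 389 - 6p₁ + 3p₂ = p₁ → 7p₁ - 3p₂ = 389.
Market 2: 11p₂ - 3p₁ = 92.
Eliminating p₂: 11×(1) + 3×(2) gives 68p₁ = 4555, so p₁ = 4555/68.
Back-substitute into (2): p₂ = (92 + 3×4555/68) / 11 = 1811/68.

p₁ = 4555/68, p₂ = 1811/68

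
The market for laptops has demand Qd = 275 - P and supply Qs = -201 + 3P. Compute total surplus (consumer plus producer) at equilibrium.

Total surplus = 16224

Equilibrium: 275 - P = -201 + 3P gives P* = 119, Q* = 156.
Demand choke price: P = 275; supply starts at P = 67.
CS = ½(275 − 119)(156) = 12168; PS = ½(119 − 67)(156) = 4056.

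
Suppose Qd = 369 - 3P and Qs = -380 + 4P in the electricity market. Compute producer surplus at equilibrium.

Equilibrium: 369 - 3P = -380 + 4P gives P* = 107, Q* = 48.
Supply starts at P = 95 (where Qs = 0).
PS = ½(107 − 95)(48) = 288.

Producer surplus = 288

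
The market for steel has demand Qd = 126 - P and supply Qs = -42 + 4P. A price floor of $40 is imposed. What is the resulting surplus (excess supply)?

Surplus = 32

Equilibrium price would be P* = 33.6, so the floor at 40 binds.
At P = 40: Qd = 86, Qs = 118.
Surplus = 118 − 86 = 32.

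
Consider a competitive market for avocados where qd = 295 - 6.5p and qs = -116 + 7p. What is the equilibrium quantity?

Set qd = qs: 295 - 6.5p = -116 + 7p.
411 = 13.5p, so p* = 274/9.
q* = 295 − 6.5(274/9) = 874/9.

q* = 874/9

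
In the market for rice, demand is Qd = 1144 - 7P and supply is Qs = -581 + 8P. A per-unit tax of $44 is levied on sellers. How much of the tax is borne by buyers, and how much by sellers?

Buyers bear 352/15, sellers bear 308/15

Pre-tax equilibrium: P* = 115, Q* = 339.
Tax on sellers shifts supply to Qs = -581 + 8(P − 44) = -933 + 8P.
1144 - 7P = -933 + 8P gives buyer price Pb = 2077/15; sellers receive Ps = 2077/15 − 44 = 1417/15.
New quantity: Q = 1144 − 7(2077/15) = 2621/15.
Buyer burden = 2077/15 − 115 = 352/15; seller burden = 115 − 1417/15 = 308/15.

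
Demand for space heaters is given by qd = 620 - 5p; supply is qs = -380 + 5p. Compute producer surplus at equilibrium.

Producer surplus = 1440

Equilibrium: 620 - 5p = -380 + 5p gives p* = 100, q* = 120.
Supply starts at p = 76 (where qs = 0).
PS = ½(100 − 76)(120) = 1440.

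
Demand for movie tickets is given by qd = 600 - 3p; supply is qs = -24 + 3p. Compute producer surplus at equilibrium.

Equilibrium: 600 - 3p = -24 + 3p gives p* = 104, q* = 288.
Supply starts at p = 8 (where qs = 0).
PS = ½(104 − 8)(288) = 13824.

Producer surplus = 13824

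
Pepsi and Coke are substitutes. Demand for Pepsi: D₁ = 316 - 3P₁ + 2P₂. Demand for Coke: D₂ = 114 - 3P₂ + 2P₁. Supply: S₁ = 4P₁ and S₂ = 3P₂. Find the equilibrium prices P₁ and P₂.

Market 1: 316 - 3P₁ + 2P₂ = 4P₁ → 7P₁ - 2P₂ = 316.
Market 2: 6P₂ - 2P₁ = 114.
Eliminating P₂: 6×(1) + 2×(2) gives 38P₁ = 2124, so P₁ = 1062/19.
Back-substitute into (2): P₂ = (114 + 2×1062/19) / 6 = 715/19.

P₁ = 1062/19, P₂ = 715/19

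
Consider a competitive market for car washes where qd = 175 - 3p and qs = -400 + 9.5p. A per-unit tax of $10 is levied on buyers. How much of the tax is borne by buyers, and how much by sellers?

Buyers bear $7.6, sellers bear $2.4

Pre-tax equilibrium: p* = 46, q* = 37.
Tax on buyers shifts demand to qd = 175 − 3(p + 10) = 145 - 3p.
145 - 3p = -400 + 9.5p gives seller price ps = 43.6; buyers pay pb = 43.6 + 10 = 53.6.
New quantity: q = 175 − 3(53.6) = 14.2.
Buyer burden = 53.6 − 46 = 7.6; seller burden = 46 − 43.6 = 2.4.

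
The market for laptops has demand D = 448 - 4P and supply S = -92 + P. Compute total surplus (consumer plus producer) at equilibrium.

Equilibrium: 448 - 4P = -92 + P gives P* = 108, Q* = 16.
Demand choke price: P = 112; supply starts at P = 92.
CS = ½(112 − 108)(16) = 32; PS = ½(108 − 92)(16) = 128.

Total surplus = 160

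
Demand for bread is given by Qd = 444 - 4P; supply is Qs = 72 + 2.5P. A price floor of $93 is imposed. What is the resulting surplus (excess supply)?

Surplus = 232.5

Equilibrium price would be P* = 744/13, so the floor at 93 binds.
At P = 93: Qd = 72, Qs = 304.5.
Surplus = 304.5 − 72 = 232.5.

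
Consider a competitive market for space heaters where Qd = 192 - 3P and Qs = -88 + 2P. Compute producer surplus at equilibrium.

Equilibrium: 192 - 3P = -88 + 2P gives P* = 56, Q* = 24.
Supply starts at P = 44 (where Qs = 0).
PS = ½(56 − 44)(24) = 144.

Producer surplus = 144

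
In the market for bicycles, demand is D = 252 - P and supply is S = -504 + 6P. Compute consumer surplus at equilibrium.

Equilibrium: 252 - P = -504 + 6P gives P* = 108, Q* = 144.
Demand choke price (D = 0): P = 252.
CS = ½(252 − 108)(144) = 10368.

Consumer surplus = 10368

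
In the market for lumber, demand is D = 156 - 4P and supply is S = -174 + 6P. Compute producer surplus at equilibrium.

Producer surplus = 48

Equilibrium: 156 - 4P = -174 + 6P gives P* = 33, Q* = 24.
Supply starts at P = 29 (where S = 0).
PS = ½(33 − 29)(24) = 48.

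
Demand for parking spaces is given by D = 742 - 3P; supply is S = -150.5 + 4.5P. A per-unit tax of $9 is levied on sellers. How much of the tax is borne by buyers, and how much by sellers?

Buyers bear $5.4, sellers bear $3.6

Pre-tax equilibrium: P* = 119, Q* = 385.
Tax on sellers shifts supply to S = -150.5 + 4.5(P − 9) = -191 + 4.5P.
742 - 3P = -191 + 4.5P gives buyer price Pb = 124.4; sellers receive Ps = 124.4 − 9 = 115.4.
New quantity: Q = 742 − 3(124.4) = 368.8.
Buyer burden = 124.4 − 119 = 5.4; seller burden = 119 − 115.4 = 3.6.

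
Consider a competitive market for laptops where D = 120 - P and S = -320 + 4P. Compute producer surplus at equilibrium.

Equilibrium: 120 - P = -320 + 4P gives P* = 88, Q* = 32.
Supply starts at P = 80 (where S = 0).
PS = ½(88 − 80)(32) = 128.

Producer surplus = 128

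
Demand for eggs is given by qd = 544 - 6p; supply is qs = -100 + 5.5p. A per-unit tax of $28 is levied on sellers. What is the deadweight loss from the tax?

Pre-tax equilibrium: p* = 56, q* = 208.
Tax on sellers shifts supply to qs = -100 + 5.5(p − 28) = -254 + 5.5p.
544 - 6p = -254 + 5.5p gives buyer price pb = 1596/23; sellers receive ps = 1596/23 − 28 = 952/23.
New quantity: q = 544 − 6(1596/23) = 2936/23.
DWL = ½ × 28 × (208 − 2936/23) = 25872/23.

Deadweight loss = 25872/23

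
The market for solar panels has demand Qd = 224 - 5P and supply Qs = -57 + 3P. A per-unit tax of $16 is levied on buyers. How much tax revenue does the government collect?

Tax revenue = 294

Pre-tax equilibrium: P* = 35.125, Q* = 48.375.
Tax on buyers shifts demand to Qd = 224 − 5(P + 16) = 144 - 5P.
144 - 5P = -57 + 3P gives seller price Ps = 25.125; buyers pay Pb = 25.125 + 16 = 41.125.
New quantity: Q = 224 − 5(41.125) = 18.375.
Revenue = 16 × 18.375 = 294.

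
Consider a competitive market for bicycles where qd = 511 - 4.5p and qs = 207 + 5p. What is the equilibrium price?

Set qd = qs: 511 - 4.5p = 207 + 5p.
304 = 9.5p, so p* = 32.
q* = 511 − 4.5(32) = 367.

p* = 32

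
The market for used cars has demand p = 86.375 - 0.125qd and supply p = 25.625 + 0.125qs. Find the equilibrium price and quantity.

Set the two price expressions equal: 86.375 - 0.125q = 25.625 + 0.125q.
60.75 = 0.25q, so q* = 243.
p* = 86.375 − (0.125)(243) = 56.

p* = 56, q* = 243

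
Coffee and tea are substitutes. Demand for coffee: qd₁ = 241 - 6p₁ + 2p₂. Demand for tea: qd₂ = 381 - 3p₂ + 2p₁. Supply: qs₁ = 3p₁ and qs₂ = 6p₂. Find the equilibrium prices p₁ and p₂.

Market 1: 241 - 6p₁ + 2p₂ = 3p₁ → 9p₁ - 2p₂ = 241.
Market 2: 9p₂ - 2p₁ = 381.
Eliminating p₂: 9×(1) + 2×(2) gives 77p₁ = 2931, so p₁ = 2931/77.
Back-substitute into (2): p₂ = (381 + 2×2931/77) / 9 = 3911/77.

p₁ = 2931/77, p₂ = 3911/77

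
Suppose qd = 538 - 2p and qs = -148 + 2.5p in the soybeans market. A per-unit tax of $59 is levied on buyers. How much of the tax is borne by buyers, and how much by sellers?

Pre-tax equilibrium: p* = 1372/9, q* = 2098/9.
Tax on buyers shifts demand to qd = 538 − 2(p + 59) = 420 - 2p.
420 - 2p = -148 + 2.5p gives seller price ps = 1136/9; buyers pay pb = 1136/9 + 59 = 1667/9.
New quantity: q = 538 − 2(1667/9) = 1508/9.
Buyer burden = 1667/9 − 1372/9 = 295/9; seller burden = 1372/9 − 1136/9 = 236/9.

Buyers bear 295/9, sellers bear 236/9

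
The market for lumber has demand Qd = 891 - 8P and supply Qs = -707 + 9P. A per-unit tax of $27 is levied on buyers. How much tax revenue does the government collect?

Pre-tax equilibrium: P* = 94, Q* = 139.
Tax on buyers shifts demand to Qd = 891 − 8(P + 27) = 675 - 8P.
675 - 8P = -707 + 9P gives seller price Ps = 1382/17; buyers pay Pb = 1382/17 + 27 = 1841/17.
New quantity: Q = 891 − 8(1841/17) = 419/17.
Revenue = 27 × 419/17 = 11313/17.

Tax revenue = 11313/17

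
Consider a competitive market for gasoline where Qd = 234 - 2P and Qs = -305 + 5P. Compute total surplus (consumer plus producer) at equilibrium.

Equilibrium: 234 - 2P = -305 + 5P gives P* = 77, Q* = 80.
Demand choke price: P = 117; supply starts at P = 61.
CS = ½(117 − 77)(80) = 1600; PS = ½(77 − 61)(80) = 640.

Total surplus = 2240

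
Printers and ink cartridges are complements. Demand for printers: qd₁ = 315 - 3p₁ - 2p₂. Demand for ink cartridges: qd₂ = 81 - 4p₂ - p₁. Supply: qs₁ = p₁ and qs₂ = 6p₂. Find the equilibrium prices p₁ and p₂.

Market 1: 315 - 3p₁ - 2p₂ = p₁ → 4p₁ + 2p₂ = 315.
Market 2: 10p₂ + p₁ = 81.
Eliminating p₂: 10×(1) − 2×(2) gives 38p₁ = 2988, so p₁ = 1494/19.
Back-substitute into (2): p₂ = (81 − 1×1494/19) / 10 = 9/38.

p₁ = 1494/19, p₂ = 9/38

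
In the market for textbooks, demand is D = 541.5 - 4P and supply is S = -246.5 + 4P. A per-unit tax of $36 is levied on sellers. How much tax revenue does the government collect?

Pre-tax equilibrium: P* = 98.5, Q* = 147.5.
Tax on sellers shifts supply to S = -246.5 + 4(P − 36) = -390.5 + 4P.
541.5 - 4P = -390.5 + 4P gives buyer price Pb = 116.5; sellers receive Ps = 116.5 − 36 = 80.5.
New quantity: Q = 541.5 − 4(116.5) = 75.5.
Revenue = 36 × 75.5 = 2718.

Tax revenue = 2718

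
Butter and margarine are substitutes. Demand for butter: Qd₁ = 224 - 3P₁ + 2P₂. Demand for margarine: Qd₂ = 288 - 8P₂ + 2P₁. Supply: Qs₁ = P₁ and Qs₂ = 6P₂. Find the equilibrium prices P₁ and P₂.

Market 1: 224 - 3P₁ + 2P₂ = P₁ → 4P₁ - 2P₂ = 224.
Market 2: 14P₂ - 2P₁ = 288.
Eliminating P₂: 14×(1) + 2×(2) gives 52P₁ = 3712, so P₁ = 928/13.
Back-substitute into (2): P₂ = (288 + 2×928/13) / 14 = 400/13.

P₁ = 928/13, P₂ = 400/13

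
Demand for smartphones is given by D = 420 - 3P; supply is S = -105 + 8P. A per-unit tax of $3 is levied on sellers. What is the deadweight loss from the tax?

Pre-tax equilibrium: P* = 525/11, Q* = 3045/11.
Tax on sellers shifts supply to S = -105 + 8(P − 3) = -129 + 8P.
420 - 3P = -129 + 8P gives buyer price Pb = 549/11; sellers receive Ps = 549/11 − 3 = 516/11.
New quantity: Q = 420 − 3(549/11) = 2973/11.
DWL = ½ × 3 × (3045/11 − 2973/11) = 108/11.

Deadweight loss = 108/11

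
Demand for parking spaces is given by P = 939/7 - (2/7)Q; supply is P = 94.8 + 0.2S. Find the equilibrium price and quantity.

Set the two price expressions equal: 939/7 - (2/7)Q = 94.8 + 0.2Q.
1377/35 = (17/35)Q, so Q* = 81.
P* = 939/7 − (2/7)(81) = 111.

P* = 111, Q* = 81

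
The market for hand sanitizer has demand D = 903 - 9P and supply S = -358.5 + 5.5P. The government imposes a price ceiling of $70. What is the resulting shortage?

Equilibrium price would be P* = 87, so the ceiling at 70 binds.
At P = 70: D = 903 − 9(70) = 273, S = -358.5 + 5.5(70) = 26.5.
Shortage = 273 − 26.5 = 246.5.

Shortage = 246.5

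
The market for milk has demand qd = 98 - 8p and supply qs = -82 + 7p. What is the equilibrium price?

Set qd = qs: 98 - 8p = -82 + 7p.
180 = 15p, so p* = 12.
q* = 98 − 8(12) = 2.

p* = 12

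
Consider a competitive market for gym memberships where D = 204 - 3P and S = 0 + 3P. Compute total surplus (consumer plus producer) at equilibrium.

Equilibrium: 204 - 3P = 0 + 3P gives P* = 34, Q* = 102.
Demand choke price: P = 68; supply starts at P = 0.
CS = ½(68 − 34)(102) = 1734; PS = ½(34 − 0)(102) = 1734.

Total surplus = 3468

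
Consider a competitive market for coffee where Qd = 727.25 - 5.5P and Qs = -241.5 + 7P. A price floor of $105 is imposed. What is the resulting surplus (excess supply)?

Equilibrium price would be P* = 77.5, so the floor at 105 binds.
At P = 105: Qd = 149.75, Qs = 493.5.
Surplus = 493.5 − 149.75 = 343.75.

Surplus = 343.75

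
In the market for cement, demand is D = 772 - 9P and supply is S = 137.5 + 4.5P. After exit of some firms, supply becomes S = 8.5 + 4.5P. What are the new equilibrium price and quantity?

P' = 509/9, Q' = 263

Original equilibrium: P* = 47, Q* = 349.
New equilibrium: 772 - 9P = 8.5 + 4.5P, so 763.5 = 13.5P and P' = 509/9; Q' = 772 − 9(509/9) = 263.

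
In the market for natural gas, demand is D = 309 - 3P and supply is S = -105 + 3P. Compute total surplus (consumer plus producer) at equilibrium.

Total surplus = 3468

Equilibrium: 309 - 3P = -105 + 3P gives P* = 69, Q* = 102.
Demand choke price: P = 103; supply starts at P = 35.
CS = ½(103 − 69)(102) = 1734; PS = ½(69 − 35)(102) = 1734.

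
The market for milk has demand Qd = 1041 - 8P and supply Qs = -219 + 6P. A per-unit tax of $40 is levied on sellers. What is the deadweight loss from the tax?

Deadweight loss = 19200/7

Pre-tax equilibrium: P* = 90, Q* = 321.
Tax on sellers shifts supply to Qs = -219 + 6(P − 40) = -459 + 6P.
1041 - 8P = -459 + 6P gives buyer price Pb = 750/7; sellers receive Ps = 750/7 − 40 = 470/7.
New quantity: Q = 1041 − 8(750/7) = 1287/7.
DWL = ½ × 40 × (321 − 1287/7) = 19200/7.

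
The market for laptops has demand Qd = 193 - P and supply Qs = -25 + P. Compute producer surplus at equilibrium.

Producer surplus = 3528

Equilibrium: 193 - P = -25 + P gives P* = 109, Q* = 84.
Supply starts at P = 25 (where Qs = 0).
PS = ½(109 − 25)(84) = 3528.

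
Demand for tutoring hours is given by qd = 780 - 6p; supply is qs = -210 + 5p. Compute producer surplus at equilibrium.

Equilibrium: 780 - 6p = -210 + 5p gives p* = 90, q* = 240.
Supply starts at p = 42 (where qs = 0).
PS = ½(90 − 42)(240) = 5760.

Producer surplus = 5760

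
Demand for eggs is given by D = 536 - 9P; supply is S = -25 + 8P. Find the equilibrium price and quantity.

P* = 33, Q* = 239

Set D = S: 536 - 9P = -25 + 8P.
561 = 17P, so P* = 33.
Q* = 536 − 9(33) = 239.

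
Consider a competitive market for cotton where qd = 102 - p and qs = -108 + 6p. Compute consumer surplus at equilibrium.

Equilibrium: 102 - p = -108 + 6p gives p* = 30, q* = 72.
Demand choke price (qd = 0): p = 102.
CS = ½(102 − 30)(72) = 2592.

Consumer surplus = 2592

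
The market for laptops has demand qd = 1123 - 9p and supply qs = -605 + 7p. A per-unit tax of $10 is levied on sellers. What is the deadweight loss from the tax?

Deadweight loss = 196.875

Pre-tax equilibrium: p* = 108, q* = 151.
Tax on sellers shifts supply to qs = -605 + 7(p − 10) = -675 + 7p.
1123 - 9p = -675 + 7p gives buyer price pb = 112.375; sellers receive ps = 112.375 − 10 = 102.375.
New quantity: q = 1123 − 9(112.375) = 111.625.
DWL = ½ × 10 × (151 − 111.625) = 196.875.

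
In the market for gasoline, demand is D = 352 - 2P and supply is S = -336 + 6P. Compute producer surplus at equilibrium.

Producer surplus = 2700

Equilibrium: 352 - 2P = -336 + 6P gives P* = 86, Q* = 180.
Supply starts at P = 56 (where S = 0).
PS = ½(86 − 56)(180) = 2700.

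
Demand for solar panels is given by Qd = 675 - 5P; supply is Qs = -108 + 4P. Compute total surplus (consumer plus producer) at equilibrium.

Total surplus = 12960

Equilibrium: 675 - 5P = -108 + 4P gives P* = 87, Q* = 240.
Demand choke price: P = 135; supply starts at P = 27.
CS = ½(135 − 87)(240) = 5760; PS = ½(87 − 27)(240) = 7200.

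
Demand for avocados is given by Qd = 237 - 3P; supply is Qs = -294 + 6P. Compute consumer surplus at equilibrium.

Equilibrium: 237 - 3P = -294 + 6P gives P* = 59, Q* = 60.
Demand choke price (Qd = 0): P = 79.
CS = ½(79 − 59)(60) = 600.

Consumer surplus = 600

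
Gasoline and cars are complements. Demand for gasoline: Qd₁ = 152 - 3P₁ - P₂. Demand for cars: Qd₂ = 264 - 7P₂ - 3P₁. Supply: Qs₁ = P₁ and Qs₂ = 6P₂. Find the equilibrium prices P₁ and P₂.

P₁ = 1712/49, P₂ = 600/49

Market 1: 152 - 3P₁ - P₂ = P₁ → 4P₁ + P₂ = 152.
Market 2: 13P₂ + 3P₁ = 264.
Eliminating P₂: 13×(1) − 1×(2) gives 49P₁ = 1712, so P₁ = 1712/49.
Back-substitute into (2): P₂ = (264 − 3×1712/49) / 13 = 600/49.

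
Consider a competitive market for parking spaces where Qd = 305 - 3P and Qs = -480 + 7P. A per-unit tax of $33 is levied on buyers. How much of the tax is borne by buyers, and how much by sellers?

Buyers bear $23.1, sellers bear $9.9

Pre-tax equilibrium: P* = 78.5, Q* = 69.5.
Tax on buyers shifts demand to Qd = 305 − 3(P + 33) = 206 - 3P.
206 - 3P = -480 + 7P gives seller price Ps = 68.6; buyers pay Pb = 68.6 + 33 = 101.6.
New quantity: Q = 305 − 3(101.6) = 0.2.
Buyer burden = 101.6 − 78.5 = 23.1; seller burden = 78.5 − 68.6 = 9.9.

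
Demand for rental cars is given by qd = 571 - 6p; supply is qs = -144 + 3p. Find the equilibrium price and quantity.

Set qd = qs: 571 - 6p = -144 + 3p.
715 = 9p, so p* = 715/9.
q* = 571 − 6(715/9) = 283/3.

p* = 715/9, q* = 283/3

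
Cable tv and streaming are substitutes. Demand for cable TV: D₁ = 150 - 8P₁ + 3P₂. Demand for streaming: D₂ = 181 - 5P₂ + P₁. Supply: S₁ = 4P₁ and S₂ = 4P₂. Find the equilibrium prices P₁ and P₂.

Market 1: 150 - 8P₁ + 3P₂ = 4P₁ → 12P₁ - 3P₂ = 150.
Market 2: 9P₂ - P₁ = 181.
Eliminating P₂: 9×(1) + 3×(2) gives 105P₁ = 1893, so P₁ = 631/35.
Back-substitute into (2): P₂ = (181 + 1×631/35) / 9 = 774/35.

P₁ = 631/35, P₂ = 774/35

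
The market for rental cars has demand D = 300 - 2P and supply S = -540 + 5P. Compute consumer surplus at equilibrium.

Consumer surplus = 900

Equilibrium: 300 - 2P = -540 + 5P gives P* = 120, Q* = 60.
Demand choke price (D = 0): P = 150.
CS = ½(150 − 120)(60) = 900.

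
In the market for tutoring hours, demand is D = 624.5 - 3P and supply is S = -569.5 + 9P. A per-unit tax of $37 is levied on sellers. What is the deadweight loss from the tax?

Deadweight loss = 1540.125

Pre-tax equilibrium: P* = 99.5, Q* = 326.
Tax on sellers shifts supply to S = -569.5 + 9(P − 37) = -902.5 + 9P.
624.5 - 3P = -902.5 + 9P gives buyer price Pb = 127.25; sellers receive Ps = 127.25 − 37 = 90.25.
New quantity: Q = 624.5 − 3(127.25) = 242.75.
DWL = ½ × 37 × (326 − 242.75) = 1540.125.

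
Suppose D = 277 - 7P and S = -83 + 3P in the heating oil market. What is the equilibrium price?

P* = 36

Set D = S: 277 - 7P = -83 + 3P.
360 = 10P, so P* = 36.
Q* = 277 − 7(36) = 25.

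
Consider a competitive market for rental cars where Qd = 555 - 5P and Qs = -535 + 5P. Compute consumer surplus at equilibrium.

Consumer surplus = 10

Equilibrium: 555 - 5P = -535 + 5P gives P* = 109, Q* = 10.
Demand choke price (Qd = 0): P = 111.
CS = ½(111 − 109)(10) = 10.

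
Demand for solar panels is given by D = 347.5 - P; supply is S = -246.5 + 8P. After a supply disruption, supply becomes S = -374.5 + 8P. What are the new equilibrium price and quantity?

P' = 722/9, Q' = 4811/18

Original equilibrium: P* = 66, Q* = 281.5.
New equilibrium: 347.5 - P = -374.5 + 8P, so 722 = 9P and P' = 722/9; Q' = 347.5 − 1(722/9) = 4811/18.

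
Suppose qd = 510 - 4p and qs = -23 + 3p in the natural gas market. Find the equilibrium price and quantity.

Set qd = qs: 510 - 4p = -23 + 3p.
533 = 7p, so p* = 533/7.
q* = 510 − 4(533/7) = 1438/7.

p* = 533/7, q* = 1438/7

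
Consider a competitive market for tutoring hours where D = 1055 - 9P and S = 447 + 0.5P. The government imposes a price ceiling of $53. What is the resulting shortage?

Equilibrium price would be P* = 64, so the ceiling at 53 binds.
At P = 53: D = 1055 − 9(53) = 578, S = 447 + 0.5(53) = 473.5.
Shortage = 578 − 473.5 = 104.5.

Shortage = 104.5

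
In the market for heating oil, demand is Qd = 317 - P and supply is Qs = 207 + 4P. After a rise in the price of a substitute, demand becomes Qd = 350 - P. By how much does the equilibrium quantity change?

ΔQ = 26.4

Original equilibrium: P* = 22, Q* = 295.
New equilibrium: 350 - P = 207 + 4P, so 143 = 5P and P' = 28.6; Q' = 350 − 1(28.6) = 321.4.
Change in quantity: 321.4 − 295 = 26.4.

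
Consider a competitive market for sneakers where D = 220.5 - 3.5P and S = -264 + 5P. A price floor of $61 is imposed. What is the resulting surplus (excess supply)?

Equilibrium price would be P* = 57, so the floor at 61 binds.
At P = 61: D = 7, S = 41.
Surplus = 41 − 7 = 34.

Surplus = 34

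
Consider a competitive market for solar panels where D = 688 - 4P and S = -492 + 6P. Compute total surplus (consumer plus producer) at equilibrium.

Total surplus = 9720

Equilibrium: 688 - 4P = -492 + 6P gives P* = 118, Q* = 216.
Demand choke price: P = 172; supply starts at P = 82.
CS = ½(172 − 118)(216) = 5832; PS = ½(118 − 82)(216) = 3888.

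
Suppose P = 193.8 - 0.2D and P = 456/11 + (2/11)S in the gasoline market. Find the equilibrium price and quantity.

Set the two price expressions equal: 193.8 - 0.2Q = 456/11 + (2/11)Q.
8379/55 = (21/55)Q, so Q* = 399.
P* = 193.8 − (0.2)(399) = 114.

P* = 114, Q* = 399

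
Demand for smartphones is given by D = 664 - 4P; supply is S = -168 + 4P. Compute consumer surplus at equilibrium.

Consumer surplus = 7688

Equilibrium: 664 - 4P = -168 + 4P gives P* = 104, Q* = 248.
Demand choke price (D = 0): P = 166.
CS = ½(166 − 104)(248) = 7688.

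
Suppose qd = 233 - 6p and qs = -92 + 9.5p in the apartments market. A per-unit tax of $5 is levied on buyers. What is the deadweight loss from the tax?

Pre-tax equilibrium: p* = 650/31, q* = 3323/31.
Tax on buyers shifts demand to qd = 233 − 6(p + 5) = 203 - 6p.
203 - 6p = -92 + 9.5p gives seller price ps = 590/31; buyers pay pb = 590/31 + 5 = 745/31.
New quantity: q = 233 − 6(745/31) = 2753/31.
DWL = ½ × 5 × (3323/31 − 2753/31) = 1425/31.

Deadweight loss = 1425/31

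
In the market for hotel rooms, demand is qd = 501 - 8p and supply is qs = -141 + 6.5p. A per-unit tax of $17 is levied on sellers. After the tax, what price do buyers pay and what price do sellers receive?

Buyers pay 1505/29, sellers receive 1012/29

Pre-tax equilibrium: p* = 1284/29, q* = 4257/29.
Tax on sellers shifts supply to qs = -141 + 6.5(p − 17) = -251.5 + 6.5p.
501 - 8p = -251.5 + 6.5p gives buyer price pb = 1505/29; sellers receive ps = 1505/29 − 17 = 1012/29.
New quantity: q = 501 − 8(1505/29) = 2489/29.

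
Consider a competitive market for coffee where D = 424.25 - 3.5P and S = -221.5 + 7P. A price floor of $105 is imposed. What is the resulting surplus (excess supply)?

Surplus = 456.75

Equilibrium price would be P* = 61.5, so the floor at 105 binds.
At P = 105: D = 56.75, S = 513.5.
Surplus = 513.5 − 56.75 = 456.75.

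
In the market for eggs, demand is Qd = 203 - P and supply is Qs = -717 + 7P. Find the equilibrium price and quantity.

Set Qd = Qs: 203 - P = -717 + 7P.
920 = 8P, so P* = 115.
Q* = 203 − 1(115) = 88.

P* = 115, Q* = 88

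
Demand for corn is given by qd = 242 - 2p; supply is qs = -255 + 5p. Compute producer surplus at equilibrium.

Equilibrium: 242 - 2p = -255 + 5p gives p* = 71, q* = 100.
Supply starts at p = 51 (where qs = 0).
PS = ½(71 − 51)(100) = 1000.

Producer surplus = 1000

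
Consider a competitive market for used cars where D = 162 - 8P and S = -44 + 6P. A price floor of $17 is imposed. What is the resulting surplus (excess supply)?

Equilibrium price would be P* = 103/7, so the floor at 17 binds.
At P = 17: D = 26, S = 58.
Surplus = 58 − 26 = 32.

Surplus = 32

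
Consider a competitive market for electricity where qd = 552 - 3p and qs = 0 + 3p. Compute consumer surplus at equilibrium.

Consumer surplus = 12696

Equilibrium: 552 - 3p = 0 + 3p gives p* = 92, q* = 276.
Demand choke price (qd = 0): p = 184.
CS = ½(184 − 92)(276) = 12696.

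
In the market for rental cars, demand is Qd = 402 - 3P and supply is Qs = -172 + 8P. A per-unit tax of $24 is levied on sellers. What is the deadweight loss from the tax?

Deadweight loss = 6912/11

Pre-tax equilibrium: P* = 574/11, Q* = 2700/11.
Tax on sellers shifts supply to Qs = -172 + 8(P − 24) = -364 + 8P.
402 - 3P = -364 + 8P gives buyer price Pb = 766/11; sellers receive Ps = 766/11 − 24 = 502/11.
New quantity: Q = 402 − 3(766/11) = 2124/11.
DWL = ½ × 24 × (2700/11 − 2124/11) = 6912/11.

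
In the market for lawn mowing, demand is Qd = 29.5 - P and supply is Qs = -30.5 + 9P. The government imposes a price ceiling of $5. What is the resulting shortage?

Shortage = 10

Equilibrium price would be P* = 6, so the ceiling at 5 binds.
At P = 5: Qd = 29.5 − 1(5) = 24.5, Qs = -30.5 + 9(5) = 14.5.
Shortage = 24.5 − 14.5 = 10.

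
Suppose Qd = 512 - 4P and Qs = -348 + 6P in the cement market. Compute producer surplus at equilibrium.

Producer surplus = 2352

Equilibrium: 512 - 4P = -348 + 6P gives P* = 86, Q* = 168.
Supply starts at P = 58 (where Qs = 0).
PS = ½(86 − 58)(168) = 2352.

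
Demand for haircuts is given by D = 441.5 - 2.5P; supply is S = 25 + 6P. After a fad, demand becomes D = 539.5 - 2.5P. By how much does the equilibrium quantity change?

ΔQ = 1176/17

Original equilibrium: P* = 49, Q* = 319.
New equilibrium: 539.5 - 2.5P = 25 + 6P, so 514.5 = 8.5P and P' = 1029/17; Q' = 539.5 − 2.5(1029/17) = 6599/17.
Change in quantity: 6599/17 − 319 = 1176/17.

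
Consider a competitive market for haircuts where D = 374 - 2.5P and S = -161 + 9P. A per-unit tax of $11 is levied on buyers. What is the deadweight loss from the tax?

Pre-tax equilibrium: P* = 1070/23, Q* = 5927/23.
Tax on buyers shifts demand to D = 374 − 2.5(P + 11) = 346.5 - 2.5P.
346.5 - 2.5P = -161 + 9P gives seller price Ps = 1015/23; buyers pay Pb = 1015/23 + 11 = 1268/23.
New quantity: Q = 374 − 2.5(1268/23) = 5432/23.
DWL = ½ × 11 × (5927/23 − 5432/23) = 5445/46.

Deadweight loss = 5445/46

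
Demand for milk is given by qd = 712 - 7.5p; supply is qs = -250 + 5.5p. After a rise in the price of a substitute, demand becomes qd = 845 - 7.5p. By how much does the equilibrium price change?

Δp = 133/13

Original equilibrium: p* = 74, q* = 157.
New equilibrium: 845 - 7.5p = -250 + 5.5p, so 1095 = 13p and p' = 1095/13; q' = 845 − 7.5(1095/13) = 5545/26.
Change in price: 1095/13 − 74 = 133/13.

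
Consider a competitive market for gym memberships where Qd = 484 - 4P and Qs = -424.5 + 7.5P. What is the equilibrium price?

Set Qd = Qs: 484 - 4P = -424.5 + 7.5P.
908.5 = 11.5P, so P* = 79.
Q* = 484 − 4(79) = 168.

P* = 79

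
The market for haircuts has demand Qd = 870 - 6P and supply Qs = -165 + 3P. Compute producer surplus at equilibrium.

Equilibrium: 870 - 6P = -165 + 3P gives P* = 115, Q* = 180.
Supply starts at P = 55 (where Qs = 0).
PS = ½(115 − 55)(180) = 5400.

Producer surplus = 5400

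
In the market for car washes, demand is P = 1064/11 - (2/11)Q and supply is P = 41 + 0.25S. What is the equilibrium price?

Set the two price expressions equal: 1064/11 - (2/11)Q = 41 + 0.25Q.
613/11 = (19/44)Q, so Q* = 2452/19.
P* = 1064/11 − (2/11)(2452/19) = 1392/19.

P* = 1392/19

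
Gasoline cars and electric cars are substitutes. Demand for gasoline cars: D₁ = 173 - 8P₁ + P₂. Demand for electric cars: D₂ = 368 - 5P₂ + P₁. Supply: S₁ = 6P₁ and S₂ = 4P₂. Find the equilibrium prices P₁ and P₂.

P₁ = 15.4, P₂ = 42.6

Market 1: 173 - 8P₁ + P₂ = 6P₁ → 14P₁ - P₂ = 173.
Market 2: 9P₂ - P₁ = 368.
Eliminating P₂: 9×(1) + 1×(2) gives 125P₁ = 1925, so P₁ = 15.4.
Back-substitute into (2): P₂ = (368 + 1×15.4) / 9 = 42.6.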